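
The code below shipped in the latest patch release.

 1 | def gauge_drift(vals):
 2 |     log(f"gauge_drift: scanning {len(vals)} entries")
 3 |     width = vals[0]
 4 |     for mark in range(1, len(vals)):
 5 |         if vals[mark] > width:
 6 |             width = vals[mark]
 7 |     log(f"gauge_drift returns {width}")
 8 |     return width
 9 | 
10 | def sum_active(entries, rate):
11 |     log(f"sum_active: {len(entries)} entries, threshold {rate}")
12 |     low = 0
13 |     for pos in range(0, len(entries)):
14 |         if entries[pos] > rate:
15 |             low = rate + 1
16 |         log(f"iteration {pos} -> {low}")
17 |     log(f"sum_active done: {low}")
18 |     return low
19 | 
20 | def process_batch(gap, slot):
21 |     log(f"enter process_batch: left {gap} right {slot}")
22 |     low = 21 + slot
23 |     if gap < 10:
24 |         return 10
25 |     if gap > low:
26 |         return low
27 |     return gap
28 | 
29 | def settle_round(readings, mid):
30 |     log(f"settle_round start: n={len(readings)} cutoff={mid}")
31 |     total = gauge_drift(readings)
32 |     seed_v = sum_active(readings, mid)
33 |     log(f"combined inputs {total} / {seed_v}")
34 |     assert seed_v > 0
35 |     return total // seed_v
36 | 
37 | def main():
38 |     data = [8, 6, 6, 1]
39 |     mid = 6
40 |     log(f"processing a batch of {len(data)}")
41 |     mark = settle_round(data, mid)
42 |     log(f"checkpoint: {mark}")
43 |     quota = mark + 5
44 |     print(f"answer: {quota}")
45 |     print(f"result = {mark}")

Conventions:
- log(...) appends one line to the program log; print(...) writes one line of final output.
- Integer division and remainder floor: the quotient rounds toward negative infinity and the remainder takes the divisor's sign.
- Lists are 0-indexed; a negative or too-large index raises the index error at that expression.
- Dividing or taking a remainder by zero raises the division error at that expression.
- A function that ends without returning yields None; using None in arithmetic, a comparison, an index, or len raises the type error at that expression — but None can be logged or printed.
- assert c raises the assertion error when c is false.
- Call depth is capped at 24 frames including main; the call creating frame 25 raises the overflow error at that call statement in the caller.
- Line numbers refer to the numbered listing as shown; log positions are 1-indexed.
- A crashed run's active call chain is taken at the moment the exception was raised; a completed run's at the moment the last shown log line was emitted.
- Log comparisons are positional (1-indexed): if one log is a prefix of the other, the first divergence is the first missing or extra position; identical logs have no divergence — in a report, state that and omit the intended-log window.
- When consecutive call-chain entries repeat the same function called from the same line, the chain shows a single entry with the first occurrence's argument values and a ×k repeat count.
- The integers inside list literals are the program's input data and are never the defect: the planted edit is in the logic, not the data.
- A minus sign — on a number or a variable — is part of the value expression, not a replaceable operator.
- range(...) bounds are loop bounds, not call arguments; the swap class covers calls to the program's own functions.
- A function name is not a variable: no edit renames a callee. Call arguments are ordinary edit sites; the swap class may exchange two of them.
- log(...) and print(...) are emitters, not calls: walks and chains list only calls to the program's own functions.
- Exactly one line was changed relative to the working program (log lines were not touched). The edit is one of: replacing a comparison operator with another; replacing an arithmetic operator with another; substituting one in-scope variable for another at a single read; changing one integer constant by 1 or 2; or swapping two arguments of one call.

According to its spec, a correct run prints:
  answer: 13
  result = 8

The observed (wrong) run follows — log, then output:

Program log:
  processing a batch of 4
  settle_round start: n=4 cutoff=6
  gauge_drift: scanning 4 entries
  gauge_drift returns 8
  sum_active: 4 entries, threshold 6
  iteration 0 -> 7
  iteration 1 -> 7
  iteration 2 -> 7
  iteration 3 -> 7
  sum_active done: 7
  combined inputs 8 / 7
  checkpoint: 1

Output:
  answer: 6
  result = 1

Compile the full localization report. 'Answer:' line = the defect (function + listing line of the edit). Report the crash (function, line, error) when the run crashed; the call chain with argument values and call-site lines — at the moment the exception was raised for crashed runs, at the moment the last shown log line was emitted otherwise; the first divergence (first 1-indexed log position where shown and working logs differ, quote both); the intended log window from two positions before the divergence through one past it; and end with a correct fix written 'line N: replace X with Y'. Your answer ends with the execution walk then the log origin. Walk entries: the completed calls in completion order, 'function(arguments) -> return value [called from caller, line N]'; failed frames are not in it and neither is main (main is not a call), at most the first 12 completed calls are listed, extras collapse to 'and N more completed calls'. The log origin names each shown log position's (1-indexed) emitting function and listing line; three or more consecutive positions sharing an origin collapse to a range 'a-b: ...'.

Answer: the defect is in sum_active at line 15.
Key observation: Log line 6 is where behavior first shows: 'iteration 0 -> 7' appears instead of 'iteration 0 -> 1'.
Call chain: main.
First divergence: position 6 — shown 'iteration 0 -> 7', intended 'iteration 0 -> 1'.
Intended log window:
  4: gauge_drift returns 8
  5: sum_active: 4 entries, threshold 6
  6: iteration 0 -> 1
  7: iteration 1 -> 1
Execution walk:
  gauge_drift([8, 6, 6, 1]) -> 8  [called from settle_round, line 31]
  sum_active([8, 6, 6, 1], 6) -> 7  [called from settle_round, line 32]
  settle_round([8, 6, 6, 1], 6) -> 1  [called from main, line 41]
Log origins:
  1: from main, line 40
  2: from settle_round, line 30
  3: from gauge_drift, line 2
  4: from gauge_drift, line 7
  5: from sum_active, line 11
  6-9: from sum_active, line 16
  10: from sum_active, line 17
  11: from settle_round, line 33
  12: from main, line 42
A correct fix: line 15: replace `rate` with `low`.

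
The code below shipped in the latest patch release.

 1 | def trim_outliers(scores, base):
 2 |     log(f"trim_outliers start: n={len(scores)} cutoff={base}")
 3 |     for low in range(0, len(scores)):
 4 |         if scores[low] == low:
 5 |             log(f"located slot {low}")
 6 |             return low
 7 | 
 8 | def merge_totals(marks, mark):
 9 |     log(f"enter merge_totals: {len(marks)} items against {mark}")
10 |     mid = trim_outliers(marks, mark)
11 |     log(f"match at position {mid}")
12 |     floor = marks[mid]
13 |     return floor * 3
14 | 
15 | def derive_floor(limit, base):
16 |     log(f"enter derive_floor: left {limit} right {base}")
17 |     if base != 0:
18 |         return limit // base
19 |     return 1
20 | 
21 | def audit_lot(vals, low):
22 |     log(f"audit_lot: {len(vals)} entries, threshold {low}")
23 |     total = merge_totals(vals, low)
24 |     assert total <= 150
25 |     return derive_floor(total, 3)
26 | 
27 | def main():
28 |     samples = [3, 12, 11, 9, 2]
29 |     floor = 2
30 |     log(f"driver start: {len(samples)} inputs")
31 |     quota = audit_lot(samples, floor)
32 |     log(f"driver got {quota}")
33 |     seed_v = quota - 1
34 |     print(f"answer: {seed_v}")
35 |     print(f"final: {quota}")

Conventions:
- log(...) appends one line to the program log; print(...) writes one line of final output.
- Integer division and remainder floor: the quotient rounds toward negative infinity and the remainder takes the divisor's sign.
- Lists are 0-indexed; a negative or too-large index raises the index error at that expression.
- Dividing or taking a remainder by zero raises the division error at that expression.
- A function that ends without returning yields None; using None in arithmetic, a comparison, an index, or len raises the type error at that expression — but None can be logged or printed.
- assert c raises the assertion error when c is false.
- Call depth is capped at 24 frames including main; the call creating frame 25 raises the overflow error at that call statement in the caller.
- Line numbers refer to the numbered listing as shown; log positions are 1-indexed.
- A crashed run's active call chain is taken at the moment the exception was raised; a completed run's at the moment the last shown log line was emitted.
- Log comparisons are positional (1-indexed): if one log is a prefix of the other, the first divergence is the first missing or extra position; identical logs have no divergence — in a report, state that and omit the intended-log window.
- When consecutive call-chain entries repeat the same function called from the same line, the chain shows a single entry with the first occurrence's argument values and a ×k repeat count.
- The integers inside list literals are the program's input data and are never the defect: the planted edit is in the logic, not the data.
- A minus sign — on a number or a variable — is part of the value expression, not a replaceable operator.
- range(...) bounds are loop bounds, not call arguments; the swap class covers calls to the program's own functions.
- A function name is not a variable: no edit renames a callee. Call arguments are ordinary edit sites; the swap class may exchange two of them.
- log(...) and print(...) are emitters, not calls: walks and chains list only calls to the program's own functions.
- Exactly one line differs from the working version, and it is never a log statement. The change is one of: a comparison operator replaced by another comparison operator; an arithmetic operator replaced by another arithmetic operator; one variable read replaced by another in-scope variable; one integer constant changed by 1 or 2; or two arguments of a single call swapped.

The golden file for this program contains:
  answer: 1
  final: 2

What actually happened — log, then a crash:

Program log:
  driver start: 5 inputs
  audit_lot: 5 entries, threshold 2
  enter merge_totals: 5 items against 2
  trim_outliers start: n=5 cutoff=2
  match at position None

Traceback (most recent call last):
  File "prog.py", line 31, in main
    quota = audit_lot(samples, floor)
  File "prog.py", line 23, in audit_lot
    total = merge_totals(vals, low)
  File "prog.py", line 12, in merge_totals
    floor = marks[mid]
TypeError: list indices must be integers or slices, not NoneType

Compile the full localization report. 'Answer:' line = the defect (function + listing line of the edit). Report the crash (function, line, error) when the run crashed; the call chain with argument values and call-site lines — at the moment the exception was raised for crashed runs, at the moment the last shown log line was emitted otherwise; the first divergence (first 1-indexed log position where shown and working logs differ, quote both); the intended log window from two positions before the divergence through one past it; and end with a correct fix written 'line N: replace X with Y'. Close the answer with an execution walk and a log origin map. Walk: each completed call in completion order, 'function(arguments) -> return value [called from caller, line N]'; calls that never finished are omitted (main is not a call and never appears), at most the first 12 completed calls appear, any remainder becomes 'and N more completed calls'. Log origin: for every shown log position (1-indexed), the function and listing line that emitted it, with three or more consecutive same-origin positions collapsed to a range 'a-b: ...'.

Answer: the defect is in trim_outliers at line 4.
Key observation: The earliest visible damage is log position 5 — 'match at position None' rather than the intended 'located slot 4'.
Crash: merge_totals, line 12, TypeError.
Call chain: main -> audit_lot([3, 12, 11, 9, 2], 2) (called at line 31) -> merge_totals([3, 12, 11, 9, 2], 2) (called at line 23).
First divergence: position 5; shown 'match at position None' vs intended 'located slot 4'.
Intended log window:
  3: enter merge_totals: 5 items against 2
  4: trim_outliers start: n=5 cutoff=2
  5: located slot 4
  6: match at position 4
Execution walk:
  trim_outliers([3, 12, 11, 9, 2], 2) -> None  [called from merge_totals, line 10]
Log line origins:
  1: from main, line 30
  2: from audit_lot, line 22
  3: from merge_totals, line 9
  4: from trim_outliers, line 2
  5: from merge_totals, line 11
A correct fix: line 4: replace `scores[low] == low` with `scores[low] == base`.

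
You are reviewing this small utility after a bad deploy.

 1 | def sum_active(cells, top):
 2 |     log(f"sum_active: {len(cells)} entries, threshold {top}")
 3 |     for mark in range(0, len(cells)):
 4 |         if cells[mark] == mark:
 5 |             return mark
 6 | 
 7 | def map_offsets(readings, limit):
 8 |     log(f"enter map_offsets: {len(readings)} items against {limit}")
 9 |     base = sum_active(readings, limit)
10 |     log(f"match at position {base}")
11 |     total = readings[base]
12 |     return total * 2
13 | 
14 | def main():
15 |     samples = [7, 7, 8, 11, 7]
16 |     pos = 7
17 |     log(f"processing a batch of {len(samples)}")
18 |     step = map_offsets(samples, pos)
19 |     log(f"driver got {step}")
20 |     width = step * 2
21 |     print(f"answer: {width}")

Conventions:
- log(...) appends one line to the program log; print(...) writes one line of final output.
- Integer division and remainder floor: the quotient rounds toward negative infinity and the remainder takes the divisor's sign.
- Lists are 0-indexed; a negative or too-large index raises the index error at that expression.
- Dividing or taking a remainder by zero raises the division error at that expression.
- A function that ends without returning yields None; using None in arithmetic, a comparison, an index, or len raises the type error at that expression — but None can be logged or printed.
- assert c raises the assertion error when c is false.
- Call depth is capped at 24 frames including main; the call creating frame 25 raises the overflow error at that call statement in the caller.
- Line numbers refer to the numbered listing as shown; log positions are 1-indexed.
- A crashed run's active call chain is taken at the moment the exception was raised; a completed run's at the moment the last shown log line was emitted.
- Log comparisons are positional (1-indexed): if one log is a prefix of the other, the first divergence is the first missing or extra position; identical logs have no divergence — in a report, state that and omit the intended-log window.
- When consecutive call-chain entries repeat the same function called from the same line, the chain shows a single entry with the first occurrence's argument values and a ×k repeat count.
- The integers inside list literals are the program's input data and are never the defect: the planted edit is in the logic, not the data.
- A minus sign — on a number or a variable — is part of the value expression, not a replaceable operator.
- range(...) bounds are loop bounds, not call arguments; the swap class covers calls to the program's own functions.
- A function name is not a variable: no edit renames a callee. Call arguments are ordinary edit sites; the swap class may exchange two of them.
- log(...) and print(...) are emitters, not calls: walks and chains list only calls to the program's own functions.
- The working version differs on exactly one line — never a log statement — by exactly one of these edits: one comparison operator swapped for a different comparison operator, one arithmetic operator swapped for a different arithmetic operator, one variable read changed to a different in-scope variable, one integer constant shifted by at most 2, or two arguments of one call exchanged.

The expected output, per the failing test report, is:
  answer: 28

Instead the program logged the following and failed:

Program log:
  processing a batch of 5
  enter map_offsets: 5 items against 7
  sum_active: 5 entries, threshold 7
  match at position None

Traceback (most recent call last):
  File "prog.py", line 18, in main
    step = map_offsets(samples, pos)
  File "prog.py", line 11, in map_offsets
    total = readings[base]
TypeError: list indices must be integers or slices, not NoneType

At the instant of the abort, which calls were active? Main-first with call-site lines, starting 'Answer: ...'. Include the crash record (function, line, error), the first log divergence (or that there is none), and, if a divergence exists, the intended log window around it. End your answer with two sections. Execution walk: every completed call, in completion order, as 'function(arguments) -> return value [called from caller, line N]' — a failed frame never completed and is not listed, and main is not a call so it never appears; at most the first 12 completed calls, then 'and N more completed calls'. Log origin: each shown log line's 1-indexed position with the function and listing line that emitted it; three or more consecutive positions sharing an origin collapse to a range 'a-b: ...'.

Answer: main -> map_offsets (called at line 18).
Key fact: At log position 4 the runs split — shown 'match at position None', but the working version logs 'match at position 0'.
Crash: map_offsets, line 11, TypeError.
First divergence: position 4 — the shown line 'match at position None' should read 'match at position 0'.
Intended log window:
  2: enter map_offsets: 5 items against 7
  3: sum_active: 5 entries, threshold 7
  4: match at position 0
  5: driver got 14
Execution walk:
  sum_active([7, 7, 8, 11, 7], 7) -> None  [called from map_offsets, line 9]
Log origin:
  1 — main, line 17
  2 — map_offsets, line 8
  3 — sum_active, line 2
  4 — map_offsets, line 10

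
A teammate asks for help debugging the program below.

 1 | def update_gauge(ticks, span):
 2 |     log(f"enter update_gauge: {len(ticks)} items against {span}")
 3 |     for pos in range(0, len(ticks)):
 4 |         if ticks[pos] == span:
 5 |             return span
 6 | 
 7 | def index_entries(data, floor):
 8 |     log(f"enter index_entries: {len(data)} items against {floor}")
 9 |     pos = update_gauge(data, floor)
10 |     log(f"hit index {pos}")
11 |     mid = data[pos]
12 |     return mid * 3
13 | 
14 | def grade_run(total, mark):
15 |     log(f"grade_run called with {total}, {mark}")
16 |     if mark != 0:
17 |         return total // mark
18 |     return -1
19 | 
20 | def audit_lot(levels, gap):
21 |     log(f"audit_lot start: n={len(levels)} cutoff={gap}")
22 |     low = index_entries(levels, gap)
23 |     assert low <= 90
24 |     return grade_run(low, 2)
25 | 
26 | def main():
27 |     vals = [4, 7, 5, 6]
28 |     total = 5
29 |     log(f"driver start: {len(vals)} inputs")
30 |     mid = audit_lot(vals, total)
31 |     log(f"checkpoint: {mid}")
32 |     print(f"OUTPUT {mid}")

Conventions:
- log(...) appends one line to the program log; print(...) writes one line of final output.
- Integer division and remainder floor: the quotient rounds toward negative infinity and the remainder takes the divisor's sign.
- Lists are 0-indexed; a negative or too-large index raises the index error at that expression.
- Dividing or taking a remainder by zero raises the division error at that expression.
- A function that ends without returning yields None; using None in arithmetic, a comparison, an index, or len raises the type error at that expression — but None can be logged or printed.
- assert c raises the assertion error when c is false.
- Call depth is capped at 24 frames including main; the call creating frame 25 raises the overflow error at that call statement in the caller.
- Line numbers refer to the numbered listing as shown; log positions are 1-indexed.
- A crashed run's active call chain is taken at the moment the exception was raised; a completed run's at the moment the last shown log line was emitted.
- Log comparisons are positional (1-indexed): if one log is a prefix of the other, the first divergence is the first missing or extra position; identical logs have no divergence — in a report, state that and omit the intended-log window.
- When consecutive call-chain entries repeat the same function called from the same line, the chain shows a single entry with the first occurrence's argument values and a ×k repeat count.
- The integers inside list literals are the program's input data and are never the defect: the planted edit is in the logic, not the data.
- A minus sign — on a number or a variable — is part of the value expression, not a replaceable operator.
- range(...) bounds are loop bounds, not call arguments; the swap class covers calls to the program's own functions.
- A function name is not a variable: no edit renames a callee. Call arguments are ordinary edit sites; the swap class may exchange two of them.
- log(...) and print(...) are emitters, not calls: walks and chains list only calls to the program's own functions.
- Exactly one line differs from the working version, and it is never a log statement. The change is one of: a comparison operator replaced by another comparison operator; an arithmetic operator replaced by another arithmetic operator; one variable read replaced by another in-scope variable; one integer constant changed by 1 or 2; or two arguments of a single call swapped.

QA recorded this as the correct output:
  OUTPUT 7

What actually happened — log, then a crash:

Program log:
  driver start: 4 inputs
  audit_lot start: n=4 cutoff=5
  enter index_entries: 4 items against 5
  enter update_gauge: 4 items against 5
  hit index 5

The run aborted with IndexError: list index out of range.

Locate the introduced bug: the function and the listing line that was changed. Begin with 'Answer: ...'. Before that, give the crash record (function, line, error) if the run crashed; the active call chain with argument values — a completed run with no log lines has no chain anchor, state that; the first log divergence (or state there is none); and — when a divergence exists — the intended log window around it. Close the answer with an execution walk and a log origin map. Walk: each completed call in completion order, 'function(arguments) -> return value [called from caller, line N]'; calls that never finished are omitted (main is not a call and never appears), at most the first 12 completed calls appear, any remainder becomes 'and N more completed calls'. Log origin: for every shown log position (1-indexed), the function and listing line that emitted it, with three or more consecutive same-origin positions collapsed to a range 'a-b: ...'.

Answer: the defect is in update_gauge at line 5.
Core observation: The earliest visible damage is log position 5 — 'hit index 5' rather than the intended 'hit index 2'.
Crash: index_entries, line 11, IndexError.
Call chain: main -> audit_lot([4, 7, 5, 6], 5) (called at line 30) -> index_entries([4, 7, 5, 6], 5) (called at line 22).
First divergence: position 5; shown 'hit index 5' vs intended 'hit index 2'.
Intended log window:
  3: enter index_entries: 4 items against 5
  4: enter update_gauge: 4 items against 5
  5: hit index 2
  6: grade_run called with 15, 2
Execution walk:
  update_gauge([4, 7, 5, 6], 5) -> 5  [called from index_entries, line 9]
Log origins:
  1: from main, line 29
  2: from audit_lot, line 21
  3: from index_entries, line 8
  4: from update_gauge, line 2
  5: from index_entries, line 10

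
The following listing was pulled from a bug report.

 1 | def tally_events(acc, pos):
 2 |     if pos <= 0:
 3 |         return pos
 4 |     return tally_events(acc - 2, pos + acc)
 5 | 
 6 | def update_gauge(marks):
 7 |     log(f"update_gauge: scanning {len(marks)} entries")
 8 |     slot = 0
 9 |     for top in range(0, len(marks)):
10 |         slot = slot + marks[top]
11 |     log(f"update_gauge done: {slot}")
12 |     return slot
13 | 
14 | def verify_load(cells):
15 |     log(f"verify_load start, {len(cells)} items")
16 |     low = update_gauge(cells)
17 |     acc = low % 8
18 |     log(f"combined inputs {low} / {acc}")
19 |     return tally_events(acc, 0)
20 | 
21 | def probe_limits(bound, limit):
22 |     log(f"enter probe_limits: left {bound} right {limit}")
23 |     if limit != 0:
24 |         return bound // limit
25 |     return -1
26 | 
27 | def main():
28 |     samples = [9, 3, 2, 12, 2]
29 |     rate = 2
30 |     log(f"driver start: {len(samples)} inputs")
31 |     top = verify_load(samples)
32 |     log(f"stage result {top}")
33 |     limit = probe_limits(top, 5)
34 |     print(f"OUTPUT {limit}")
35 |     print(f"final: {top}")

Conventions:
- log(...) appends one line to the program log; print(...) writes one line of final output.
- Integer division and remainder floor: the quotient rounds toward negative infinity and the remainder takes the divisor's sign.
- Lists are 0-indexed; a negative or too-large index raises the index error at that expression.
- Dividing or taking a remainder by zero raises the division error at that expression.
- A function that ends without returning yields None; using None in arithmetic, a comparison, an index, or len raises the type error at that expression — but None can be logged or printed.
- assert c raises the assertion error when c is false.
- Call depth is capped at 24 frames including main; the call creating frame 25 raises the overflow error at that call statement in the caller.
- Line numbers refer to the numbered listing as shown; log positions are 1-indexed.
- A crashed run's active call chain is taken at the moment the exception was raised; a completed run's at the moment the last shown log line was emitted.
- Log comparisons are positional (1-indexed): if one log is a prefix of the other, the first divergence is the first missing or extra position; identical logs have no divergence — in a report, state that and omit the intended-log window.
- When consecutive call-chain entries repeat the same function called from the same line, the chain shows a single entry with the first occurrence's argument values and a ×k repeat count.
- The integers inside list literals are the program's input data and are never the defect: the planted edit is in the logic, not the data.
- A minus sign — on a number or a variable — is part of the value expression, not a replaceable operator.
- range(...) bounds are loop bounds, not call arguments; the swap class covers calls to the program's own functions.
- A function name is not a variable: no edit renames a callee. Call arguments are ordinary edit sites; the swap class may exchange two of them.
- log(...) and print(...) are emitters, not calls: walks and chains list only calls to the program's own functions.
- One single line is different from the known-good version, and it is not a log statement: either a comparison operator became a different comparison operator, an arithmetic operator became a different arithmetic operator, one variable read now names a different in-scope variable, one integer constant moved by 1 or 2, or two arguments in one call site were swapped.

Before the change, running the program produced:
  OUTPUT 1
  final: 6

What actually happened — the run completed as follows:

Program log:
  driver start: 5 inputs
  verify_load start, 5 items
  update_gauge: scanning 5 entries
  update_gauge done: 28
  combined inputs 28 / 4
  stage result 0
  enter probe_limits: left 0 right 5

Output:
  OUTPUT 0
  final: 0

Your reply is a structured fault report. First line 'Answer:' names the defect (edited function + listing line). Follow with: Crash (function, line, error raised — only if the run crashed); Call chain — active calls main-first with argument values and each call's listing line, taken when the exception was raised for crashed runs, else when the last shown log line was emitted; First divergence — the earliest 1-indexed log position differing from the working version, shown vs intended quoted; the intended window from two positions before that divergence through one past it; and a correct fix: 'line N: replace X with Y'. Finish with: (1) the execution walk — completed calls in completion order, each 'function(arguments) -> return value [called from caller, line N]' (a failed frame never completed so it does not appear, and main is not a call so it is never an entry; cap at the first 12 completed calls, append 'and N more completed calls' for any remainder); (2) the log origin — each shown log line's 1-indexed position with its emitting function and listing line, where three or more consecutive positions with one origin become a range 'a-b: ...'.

Answer: the defect is in tally_events at line 2.
The tell: At log position 6 the runs split — shown 'stage result 0', but the working version logs 'stage result 6'.
Call chain: main -> probe_limits(0, 5) (called at line 33).
First divergence: position 6; shown 'stage result 0' vs intended 'stage result 6'.
Intended log window:
  4: update_gauge done: 28
  5: combined inputs 28 / 4
  6: stage result 6
  7: enter probe_limits: left 6 right 5
Execution walk:
  update_gauge([9, 3, 2, 12, 2]) -> 28  [called from verify_load, line 16]
  tally_events(4, 0) -> 0  [called from verify_load, line 19]
  verify_load([9, 3, 2, 12, 2]) -> 0  [called from main, line 31]
  probe_limits(0, 5) -> 0  [called from main, line 33]
Log origin:
  1: logged in main at line 30
  2: logged in verify_load at line 15
  3: logged in update_gauge at line 7
  4: logged in update_gauge at line 11
  5: logged in verify_load at line 18
  6: logged in main at line 32
  7: logged in probe_limits at line 22
A correct fix: line 2: replace `pos` with `acc`.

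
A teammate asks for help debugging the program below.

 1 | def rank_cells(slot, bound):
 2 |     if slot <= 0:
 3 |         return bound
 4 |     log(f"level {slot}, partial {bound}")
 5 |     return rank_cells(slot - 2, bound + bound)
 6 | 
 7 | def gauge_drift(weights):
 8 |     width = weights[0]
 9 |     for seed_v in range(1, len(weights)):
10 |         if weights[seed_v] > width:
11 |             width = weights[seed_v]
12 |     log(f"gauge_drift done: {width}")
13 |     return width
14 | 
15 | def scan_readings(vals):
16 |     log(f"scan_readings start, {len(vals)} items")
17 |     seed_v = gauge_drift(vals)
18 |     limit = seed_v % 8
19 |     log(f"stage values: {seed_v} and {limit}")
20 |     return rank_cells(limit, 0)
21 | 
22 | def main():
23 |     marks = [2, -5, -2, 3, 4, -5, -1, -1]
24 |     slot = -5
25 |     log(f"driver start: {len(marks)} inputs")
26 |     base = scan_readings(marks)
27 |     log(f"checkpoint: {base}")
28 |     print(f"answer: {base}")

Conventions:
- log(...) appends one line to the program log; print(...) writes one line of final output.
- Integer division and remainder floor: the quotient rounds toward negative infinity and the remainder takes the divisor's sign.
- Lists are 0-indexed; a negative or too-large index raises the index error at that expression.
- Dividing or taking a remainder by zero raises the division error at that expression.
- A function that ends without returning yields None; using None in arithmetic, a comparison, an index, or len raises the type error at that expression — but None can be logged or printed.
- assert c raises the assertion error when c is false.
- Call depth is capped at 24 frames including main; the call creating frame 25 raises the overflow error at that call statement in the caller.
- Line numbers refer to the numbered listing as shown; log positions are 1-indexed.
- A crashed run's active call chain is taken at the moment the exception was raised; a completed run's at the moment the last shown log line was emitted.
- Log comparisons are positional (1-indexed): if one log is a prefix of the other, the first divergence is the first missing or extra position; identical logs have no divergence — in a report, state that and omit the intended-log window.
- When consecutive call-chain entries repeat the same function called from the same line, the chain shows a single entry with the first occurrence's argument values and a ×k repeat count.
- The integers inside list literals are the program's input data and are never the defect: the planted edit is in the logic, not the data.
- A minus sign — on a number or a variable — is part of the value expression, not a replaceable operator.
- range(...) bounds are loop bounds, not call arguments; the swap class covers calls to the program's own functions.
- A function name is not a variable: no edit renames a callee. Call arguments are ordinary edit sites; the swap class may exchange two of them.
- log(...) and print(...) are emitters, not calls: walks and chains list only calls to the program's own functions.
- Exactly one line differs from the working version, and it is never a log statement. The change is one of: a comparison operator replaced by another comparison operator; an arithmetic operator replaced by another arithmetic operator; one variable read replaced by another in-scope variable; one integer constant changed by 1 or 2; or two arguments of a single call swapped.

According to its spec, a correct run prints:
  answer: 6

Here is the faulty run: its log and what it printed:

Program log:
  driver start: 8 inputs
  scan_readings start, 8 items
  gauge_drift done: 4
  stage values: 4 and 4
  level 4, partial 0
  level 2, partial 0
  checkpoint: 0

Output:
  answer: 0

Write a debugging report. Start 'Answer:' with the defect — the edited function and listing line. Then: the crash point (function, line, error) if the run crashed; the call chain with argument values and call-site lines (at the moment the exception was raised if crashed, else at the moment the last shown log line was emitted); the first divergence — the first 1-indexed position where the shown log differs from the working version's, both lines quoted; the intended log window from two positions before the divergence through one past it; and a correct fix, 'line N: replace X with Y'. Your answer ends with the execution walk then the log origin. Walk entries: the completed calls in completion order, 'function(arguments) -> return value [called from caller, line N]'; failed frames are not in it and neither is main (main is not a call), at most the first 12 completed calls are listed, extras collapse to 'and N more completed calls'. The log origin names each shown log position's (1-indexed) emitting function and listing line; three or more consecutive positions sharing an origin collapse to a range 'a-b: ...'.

Answer: the defect is in rank_cells at line 5.
Core observation: The earliest visible damage is log position 6 — 'level 2, partial 0' rather than the intended 'level 2, partial 4'.
Call chain: main.
First divergence: at position 6 the run shows 'level 2, partial 0' where the working version logs 'level 2, partial 4'.
Intended log window:
  4: stage values: 4 and 4
  5: level 4, partial 0
  6: level 2, partial 4
  7: checkpoint: 6
Execution walk:
  gauge_drift([2, -5, -2, 3, 4, -5, -1, -1]) -> 4  [called from scan_readings, line 17]
  rank_cells(0, 0) -> 0  [called from rank_cells, line 5]
  rank_cells(2, 0) -> 0  [called from rank_cells, line 5]
  rank_cells(4, 0) -> 0  [called from scan_readings, line 20]
  scan_readings([2, -5, -2, 3, 4, -5, -1, -1]) -> 0  [called from main, line 26]
Log origins:
  1 — main, line 25
  2 — scan_readings, line 16
  3 — gauge_drift, line 12
  4 — scan_readings, line 19
  5 — rank_cells, line 4
  6 — rank_cells, line 4
  7 — main, line 27
A correct fix: line 5: replace `bound + bound` with `bound + slot`.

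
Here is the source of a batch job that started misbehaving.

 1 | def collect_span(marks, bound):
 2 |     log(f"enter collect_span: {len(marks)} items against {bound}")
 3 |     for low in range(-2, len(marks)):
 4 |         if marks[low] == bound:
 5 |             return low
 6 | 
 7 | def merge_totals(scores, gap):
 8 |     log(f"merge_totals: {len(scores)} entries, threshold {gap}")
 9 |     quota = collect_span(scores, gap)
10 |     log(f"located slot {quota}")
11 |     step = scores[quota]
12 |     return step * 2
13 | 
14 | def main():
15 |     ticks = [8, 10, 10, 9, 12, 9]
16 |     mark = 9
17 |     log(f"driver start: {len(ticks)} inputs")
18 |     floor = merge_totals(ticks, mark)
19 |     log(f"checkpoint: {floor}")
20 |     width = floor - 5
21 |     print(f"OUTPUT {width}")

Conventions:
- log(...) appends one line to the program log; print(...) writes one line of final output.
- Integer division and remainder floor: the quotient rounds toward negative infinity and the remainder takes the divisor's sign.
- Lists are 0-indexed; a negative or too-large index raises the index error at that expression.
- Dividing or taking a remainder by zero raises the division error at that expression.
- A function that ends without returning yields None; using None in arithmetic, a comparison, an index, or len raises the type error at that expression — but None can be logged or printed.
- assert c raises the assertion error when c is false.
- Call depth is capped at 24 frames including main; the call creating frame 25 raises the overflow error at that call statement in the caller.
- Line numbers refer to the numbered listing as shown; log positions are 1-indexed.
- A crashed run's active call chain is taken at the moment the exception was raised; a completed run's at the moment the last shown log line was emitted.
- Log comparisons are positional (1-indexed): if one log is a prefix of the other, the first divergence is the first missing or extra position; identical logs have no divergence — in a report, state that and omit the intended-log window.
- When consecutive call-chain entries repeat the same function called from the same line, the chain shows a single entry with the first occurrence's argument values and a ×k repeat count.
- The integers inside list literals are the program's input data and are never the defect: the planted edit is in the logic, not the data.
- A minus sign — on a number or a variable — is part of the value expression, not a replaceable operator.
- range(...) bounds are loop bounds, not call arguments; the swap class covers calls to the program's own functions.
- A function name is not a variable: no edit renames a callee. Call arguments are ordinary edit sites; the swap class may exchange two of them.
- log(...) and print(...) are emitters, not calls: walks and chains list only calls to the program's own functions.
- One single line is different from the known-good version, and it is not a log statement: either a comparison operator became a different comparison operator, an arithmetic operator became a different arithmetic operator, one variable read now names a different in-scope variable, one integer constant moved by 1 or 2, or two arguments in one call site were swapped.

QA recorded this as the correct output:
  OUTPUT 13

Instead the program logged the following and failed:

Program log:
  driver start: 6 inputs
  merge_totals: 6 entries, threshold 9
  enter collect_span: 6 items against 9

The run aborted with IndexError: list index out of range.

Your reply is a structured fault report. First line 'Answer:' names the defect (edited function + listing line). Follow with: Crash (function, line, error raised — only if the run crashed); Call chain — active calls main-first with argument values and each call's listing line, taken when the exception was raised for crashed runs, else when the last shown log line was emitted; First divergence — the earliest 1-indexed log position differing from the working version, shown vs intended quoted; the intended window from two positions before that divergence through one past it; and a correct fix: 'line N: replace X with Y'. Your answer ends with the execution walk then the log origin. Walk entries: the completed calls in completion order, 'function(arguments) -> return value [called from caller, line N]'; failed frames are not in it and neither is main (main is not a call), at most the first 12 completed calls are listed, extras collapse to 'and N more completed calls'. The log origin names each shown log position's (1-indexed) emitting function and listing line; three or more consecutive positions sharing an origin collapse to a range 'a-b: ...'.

Answer: the defect is in collect_span at line 3.
Key observation: Only 3 log lines were emitted before the run died; the intended continuation was 'located slot 3'.
Crash: collect_span, line 4, IndexError.
Call chain: main -> merge_totals([8, 10, 10, 9, 12, 9], 9) (called at line 18) -> collect_span([8, 10, 10, 9, 12, 9], 9) (called at line 9).
First divergence: position 4 (shown log ended at 3 lines; the working version continues: 'located slot 3').
Intended log window:
  2: merge_totals: 6 entries, threshold 9
  3: enter collect_span: 6 items against 9
  4: located slot 3
  5: checkpoint: 18
Execution walk:
  (no call completed)
Log origin:
  1: from main, line 17
  2: from merge_totals, line 8
  3: from collect_span, line 2
A correct fix: line 3: replace `-2` with `0`.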